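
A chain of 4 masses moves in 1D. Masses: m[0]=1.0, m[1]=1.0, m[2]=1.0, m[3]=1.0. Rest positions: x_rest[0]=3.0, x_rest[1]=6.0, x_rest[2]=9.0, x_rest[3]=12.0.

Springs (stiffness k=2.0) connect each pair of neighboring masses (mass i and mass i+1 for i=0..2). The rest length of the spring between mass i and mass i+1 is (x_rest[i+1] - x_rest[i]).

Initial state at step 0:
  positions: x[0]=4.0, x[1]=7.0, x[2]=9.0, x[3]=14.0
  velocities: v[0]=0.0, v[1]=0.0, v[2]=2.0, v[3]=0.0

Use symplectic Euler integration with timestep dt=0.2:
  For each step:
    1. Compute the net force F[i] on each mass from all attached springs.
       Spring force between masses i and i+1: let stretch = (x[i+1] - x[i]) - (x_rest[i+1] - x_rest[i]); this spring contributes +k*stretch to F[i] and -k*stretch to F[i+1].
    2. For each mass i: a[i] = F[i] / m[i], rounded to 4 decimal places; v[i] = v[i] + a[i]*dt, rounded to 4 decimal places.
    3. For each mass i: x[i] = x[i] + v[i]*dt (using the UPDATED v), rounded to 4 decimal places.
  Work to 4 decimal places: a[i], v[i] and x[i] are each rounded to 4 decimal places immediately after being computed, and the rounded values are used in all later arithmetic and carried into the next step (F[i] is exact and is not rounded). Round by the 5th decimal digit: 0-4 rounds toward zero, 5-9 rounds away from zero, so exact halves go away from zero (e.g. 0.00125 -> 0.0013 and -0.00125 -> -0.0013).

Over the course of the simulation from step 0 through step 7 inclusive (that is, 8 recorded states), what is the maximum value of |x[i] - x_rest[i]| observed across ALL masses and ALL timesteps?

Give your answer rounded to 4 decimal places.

Answer: 2.9656

Derivation:
Step 0: x=[4.0000 7.0000 9.0000 14.0000] v=[0.0000 0.0000 2.0000 0.0000]
Step 1: x=[4.0000 6.9200 9.6400 13.8400] v=[0.0000 -0.4000 3.2000 -0.8000]
Step 2: x=[3.9936 6.8240 10.3984 13.5840] v=[-0.0320 -0.4800 3.7920 -1.2800]
Step 3: x=[3.9736 6.7875 11.1257 13.3132] v=[-0.0998 -0.1824 3.6365 -1.3542]
Step 4: x=[3.9388 6.8730 11.6809 13.1074] v=[-0.1742 0.4273 2.7762 -1.0292]
Step 5: x=[3.8987 7.1084 11.9656 13.0274] v=[-0.2005 1.1768 1.4236 -0.3998]
Step 6: x=[3.8754 7.4756 11.9467 13.1025] v=[-0.1166 1.8358 -0.0946 0.3755]
Step 7: x=[3.9001 7.9124 11.6626 13.3251] v=[0.1235 2.1842 -1.4207 1.1132]
Max displacement = 2.9656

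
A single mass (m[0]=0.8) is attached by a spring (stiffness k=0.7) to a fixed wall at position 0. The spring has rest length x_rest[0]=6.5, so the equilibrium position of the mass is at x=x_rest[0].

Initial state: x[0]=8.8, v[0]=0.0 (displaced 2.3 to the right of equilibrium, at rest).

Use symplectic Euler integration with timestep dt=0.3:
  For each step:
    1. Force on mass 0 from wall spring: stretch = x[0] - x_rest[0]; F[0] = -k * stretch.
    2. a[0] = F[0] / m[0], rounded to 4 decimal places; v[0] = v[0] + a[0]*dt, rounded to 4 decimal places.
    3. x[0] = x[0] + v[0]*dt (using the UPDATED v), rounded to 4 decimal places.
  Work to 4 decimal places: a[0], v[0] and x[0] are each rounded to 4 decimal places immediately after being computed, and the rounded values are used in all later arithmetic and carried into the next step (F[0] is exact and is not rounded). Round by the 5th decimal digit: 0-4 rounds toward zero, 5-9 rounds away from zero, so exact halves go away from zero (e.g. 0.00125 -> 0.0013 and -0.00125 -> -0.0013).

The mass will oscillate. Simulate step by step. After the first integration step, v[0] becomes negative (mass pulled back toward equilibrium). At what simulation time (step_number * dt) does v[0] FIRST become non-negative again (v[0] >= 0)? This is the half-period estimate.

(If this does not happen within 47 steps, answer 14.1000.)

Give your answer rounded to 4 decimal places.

Answer: 3.6000

Derivation:
Step 0: x=[8.8000] v=[0.0000]
Step 1: x=[8.6189] v=[-0.6038]
Step 2: x=[8.2709] v=[-1.1600]
Step 3: x=[7.7834] v=[-1.6249]
Step 4: x=[7.1949] v=[-1.9618]
Step 5: x=[6.5516] v=[-2.1442]
Step 6: x=[5.9043] v=[-2.1578]
Step 7: x=[5.3039] v=[-2.0014]
Step 8: x=[4.7977] v=[-1.6874]
Step 9: x=[4.4255] v=[-1.2406]
Step 10: x=[4.2167] v=[-0.6960]
Step 11: x=[4.1877] v=[-0.0966]
Step 12: x=[4.3408] v=[0.5104]
First v>=0 after going negative at step 12, time=3.6000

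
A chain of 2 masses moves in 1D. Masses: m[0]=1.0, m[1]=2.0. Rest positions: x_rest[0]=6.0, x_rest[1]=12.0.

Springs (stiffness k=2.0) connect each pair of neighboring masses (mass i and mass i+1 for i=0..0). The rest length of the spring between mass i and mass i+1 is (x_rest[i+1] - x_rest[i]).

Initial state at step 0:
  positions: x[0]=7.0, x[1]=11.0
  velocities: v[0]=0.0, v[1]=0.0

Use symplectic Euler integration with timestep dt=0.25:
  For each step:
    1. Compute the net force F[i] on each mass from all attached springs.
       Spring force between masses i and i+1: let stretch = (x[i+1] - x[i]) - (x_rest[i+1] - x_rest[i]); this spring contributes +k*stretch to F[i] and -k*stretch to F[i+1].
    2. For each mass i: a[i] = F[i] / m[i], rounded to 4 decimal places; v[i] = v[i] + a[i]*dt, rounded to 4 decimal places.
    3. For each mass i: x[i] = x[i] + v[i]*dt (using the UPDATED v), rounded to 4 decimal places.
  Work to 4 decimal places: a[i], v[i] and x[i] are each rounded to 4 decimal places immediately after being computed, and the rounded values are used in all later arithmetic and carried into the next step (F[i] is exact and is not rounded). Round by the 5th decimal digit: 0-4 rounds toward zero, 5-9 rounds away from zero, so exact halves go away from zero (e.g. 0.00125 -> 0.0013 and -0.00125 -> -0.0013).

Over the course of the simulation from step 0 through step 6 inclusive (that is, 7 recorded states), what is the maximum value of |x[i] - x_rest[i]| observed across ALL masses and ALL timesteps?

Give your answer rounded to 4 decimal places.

Answer: 1.6362

Derivation:
Step 0: x=[7.0000 11.0000] v=[0.0000 0.0000]
Step 1: x=[6.7500 11.1250] v=[-1.0000 0.5000]
Step 2: x=[6.2969 11.3516] v=[-1.8125 0.9063]
Step 3: x=[5.7256 11.6373] v=[-2.2852 1.1426]
Step 4: x=[5.1433 11.9285] v=[-2.3294 1.1647]
Step 5: x=[4.6591 12.1706] v=[-1.9368 0.9684]
Step 6: x=[4.3638 12.3182] v=[-1.1811 0.5905]
Max displacement = 1.6362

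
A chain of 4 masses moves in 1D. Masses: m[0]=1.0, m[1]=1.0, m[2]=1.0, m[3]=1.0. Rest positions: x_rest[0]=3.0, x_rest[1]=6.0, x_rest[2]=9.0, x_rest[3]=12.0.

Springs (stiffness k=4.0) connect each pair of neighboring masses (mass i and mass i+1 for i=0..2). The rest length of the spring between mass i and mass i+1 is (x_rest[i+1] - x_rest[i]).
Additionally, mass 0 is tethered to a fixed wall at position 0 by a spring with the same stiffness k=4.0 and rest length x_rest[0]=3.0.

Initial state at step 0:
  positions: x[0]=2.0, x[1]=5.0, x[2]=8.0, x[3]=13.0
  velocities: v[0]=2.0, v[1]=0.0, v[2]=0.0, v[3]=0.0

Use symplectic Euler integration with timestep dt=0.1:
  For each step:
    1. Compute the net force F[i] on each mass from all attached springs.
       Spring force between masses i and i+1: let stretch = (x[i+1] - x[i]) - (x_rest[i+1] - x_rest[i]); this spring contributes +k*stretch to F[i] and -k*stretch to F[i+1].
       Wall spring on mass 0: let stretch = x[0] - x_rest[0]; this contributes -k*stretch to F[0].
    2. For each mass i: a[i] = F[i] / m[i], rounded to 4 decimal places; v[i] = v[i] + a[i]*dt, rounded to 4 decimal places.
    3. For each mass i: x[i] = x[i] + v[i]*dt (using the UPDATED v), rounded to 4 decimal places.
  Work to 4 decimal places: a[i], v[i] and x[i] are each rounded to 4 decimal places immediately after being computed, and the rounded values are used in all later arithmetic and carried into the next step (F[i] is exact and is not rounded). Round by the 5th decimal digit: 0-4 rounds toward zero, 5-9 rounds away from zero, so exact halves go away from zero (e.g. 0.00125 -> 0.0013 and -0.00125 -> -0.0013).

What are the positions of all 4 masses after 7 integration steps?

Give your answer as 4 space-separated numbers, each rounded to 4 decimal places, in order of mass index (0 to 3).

Answer: 3.4850 5.7450 9.2928 11.4450

Derivation:
Step 0: x=[2.0000 5.0000 8.0000 13.0000] v=[2.0000 0.0000 0.0000 0.0000]
Step 1: x=[2.2400 5.0000 8.0800 12.9200] v=[2.4000 0.0000 0.8000 -0.8000]
Step 2: x=[2.5008 5.0128 8.2304 12.7664] v=[2.6080 0.1280 1.5040 -1.5360]
Step 3: x=[2.7621 5.0538 8.4335 12.5514] v=[2.6125 0.4102 2.0314 -2.1504]
Step 4: x=[3.0045 5.1383 8.6662 12.2916] v=[2.4243 0.8454 2.3267 -2.5976]
Step 5: x=[3.2121 5.2786 8.9028 12.0068] v=[2.0760 1.4030 2.3657 -2.8478]
Step 6: x=[3.3739 5.4812 9.1186 11.7179] v=[1.6178 2.0261 2.1576 -2.8894]
Step 7: x=[3.4850 5.7450 9.2928 11.4450] v=[1.1112 2.6381 1.7424 -2.7291]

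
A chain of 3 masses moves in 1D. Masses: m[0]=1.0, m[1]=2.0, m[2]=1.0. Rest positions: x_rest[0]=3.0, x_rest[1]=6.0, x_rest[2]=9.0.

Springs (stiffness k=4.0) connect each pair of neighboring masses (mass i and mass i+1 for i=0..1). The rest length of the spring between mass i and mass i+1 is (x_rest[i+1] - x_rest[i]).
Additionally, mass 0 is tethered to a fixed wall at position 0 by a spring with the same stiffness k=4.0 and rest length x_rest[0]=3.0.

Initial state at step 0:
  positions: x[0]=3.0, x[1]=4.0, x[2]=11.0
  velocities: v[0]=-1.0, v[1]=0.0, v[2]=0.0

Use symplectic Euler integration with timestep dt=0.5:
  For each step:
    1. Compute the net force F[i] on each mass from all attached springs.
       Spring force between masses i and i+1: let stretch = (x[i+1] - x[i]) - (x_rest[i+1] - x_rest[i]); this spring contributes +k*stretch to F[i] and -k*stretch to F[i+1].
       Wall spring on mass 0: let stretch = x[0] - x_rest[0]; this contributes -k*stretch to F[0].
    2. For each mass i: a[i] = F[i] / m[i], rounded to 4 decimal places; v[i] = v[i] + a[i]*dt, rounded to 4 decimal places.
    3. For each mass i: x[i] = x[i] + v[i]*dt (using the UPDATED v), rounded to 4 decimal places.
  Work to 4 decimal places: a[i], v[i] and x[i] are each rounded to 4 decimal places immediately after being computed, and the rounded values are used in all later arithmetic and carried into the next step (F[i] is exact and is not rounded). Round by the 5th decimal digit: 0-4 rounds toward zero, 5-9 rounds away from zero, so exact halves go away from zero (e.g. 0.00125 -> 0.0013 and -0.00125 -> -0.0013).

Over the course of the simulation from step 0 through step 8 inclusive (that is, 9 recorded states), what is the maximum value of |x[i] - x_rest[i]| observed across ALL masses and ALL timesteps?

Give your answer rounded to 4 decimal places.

Step 0: x=[3.0000 4.0000 11.0000] v=[-1.0000 0.0000 0.0000]
Step 1: x=[0.5000 7.0000 7.0000] v=[-5.0000 6.0000 -8.0000]
Step 2: x=[4.0000 6.7500 6.0000] v=[7.0000 -0.5000 -2.0000]
Step 3: x=[6.2500 4.7500 8.7500] v=[4.5000 -4.0000 5.5000]
Step 4: x=[0.7500 5.5000 10.5000] v=[-11.0000 1.5000 3.5000]
Step 5: x=[-0.7500 6.3750 10.2500] v=[-3.0000 1.7500 -0.5000]
Step 6: x=[5.6250 5.6250 9.1250] v=[12.7500 -1.5000 -2.2500]
Step 7: x=[6.3750 6.6250 7.5000] v=[1.5000 2.0000 -3.2500]
Step 8: x=[1.0000 7.9375 8.0000] v=[-10.7500 2.6250 1.0000]
Max displacement = 3.7500

Answer: 3.7500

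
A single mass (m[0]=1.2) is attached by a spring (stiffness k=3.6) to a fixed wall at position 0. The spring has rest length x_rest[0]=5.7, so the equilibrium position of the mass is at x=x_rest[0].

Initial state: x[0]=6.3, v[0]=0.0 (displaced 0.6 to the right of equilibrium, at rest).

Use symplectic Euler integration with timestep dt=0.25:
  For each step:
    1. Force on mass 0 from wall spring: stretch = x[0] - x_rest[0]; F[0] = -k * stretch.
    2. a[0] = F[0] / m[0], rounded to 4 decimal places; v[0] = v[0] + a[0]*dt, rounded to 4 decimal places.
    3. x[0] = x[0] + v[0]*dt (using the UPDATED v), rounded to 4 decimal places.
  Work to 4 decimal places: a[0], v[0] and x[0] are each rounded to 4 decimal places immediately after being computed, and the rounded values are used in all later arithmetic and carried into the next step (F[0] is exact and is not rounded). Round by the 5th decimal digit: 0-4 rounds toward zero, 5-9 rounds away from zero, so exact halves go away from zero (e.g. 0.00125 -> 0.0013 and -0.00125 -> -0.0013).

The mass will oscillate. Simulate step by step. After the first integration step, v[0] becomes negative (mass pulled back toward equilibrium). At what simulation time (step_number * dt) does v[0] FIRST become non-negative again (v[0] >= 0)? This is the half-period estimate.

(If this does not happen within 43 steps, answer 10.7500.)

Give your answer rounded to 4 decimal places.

Step 0: x=[6.3000] v=[0.0000]
Step 1: x=[6.1875] v=[-0.4500]
Step 2: x=[5.9836] v=[-0.8156]
Step 3: x=[5.7265] v=[-1.0283]
Step 4: x=[5.4645] v=[-1.0482]
Step 5: x=[5.2466] v=[-0.8716]
Step 6: x=[5.1137] v=[-0.5316]
Step 7: x=[5.0907] v=[-0.0919]
Step 8: x=[5.1820] v=[0.3651]
First v>=0 after going negative at step 8, time=2.0000

Answer: 2.0000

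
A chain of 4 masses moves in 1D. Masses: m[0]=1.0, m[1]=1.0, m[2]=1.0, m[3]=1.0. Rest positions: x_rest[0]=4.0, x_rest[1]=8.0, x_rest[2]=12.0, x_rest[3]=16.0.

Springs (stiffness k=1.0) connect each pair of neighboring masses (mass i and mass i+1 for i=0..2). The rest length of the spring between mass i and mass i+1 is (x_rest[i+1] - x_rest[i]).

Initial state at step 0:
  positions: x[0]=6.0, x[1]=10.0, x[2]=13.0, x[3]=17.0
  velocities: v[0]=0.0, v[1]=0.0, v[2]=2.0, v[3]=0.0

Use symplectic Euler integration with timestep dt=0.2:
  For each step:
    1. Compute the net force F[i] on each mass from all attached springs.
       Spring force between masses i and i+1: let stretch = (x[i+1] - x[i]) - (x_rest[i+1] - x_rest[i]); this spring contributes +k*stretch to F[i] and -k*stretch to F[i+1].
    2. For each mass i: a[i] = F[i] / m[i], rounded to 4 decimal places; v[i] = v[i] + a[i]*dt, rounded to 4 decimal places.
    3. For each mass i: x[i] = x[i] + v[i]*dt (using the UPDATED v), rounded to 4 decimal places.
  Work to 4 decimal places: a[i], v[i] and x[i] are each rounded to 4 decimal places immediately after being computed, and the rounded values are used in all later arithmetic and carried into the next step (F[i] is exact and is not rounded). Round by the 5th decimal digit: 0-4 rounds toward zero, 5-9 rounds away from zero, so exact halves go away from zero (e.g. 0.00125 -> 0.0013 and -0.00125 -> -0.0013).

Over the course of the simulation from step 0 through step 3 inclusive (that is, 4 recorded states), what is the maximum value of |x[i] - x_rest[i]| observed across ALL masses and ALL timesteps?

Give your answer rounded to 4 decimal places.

Answer: 2.2925

Derivation:
Step 0: x=[6.0000 10.0000 13.0000 17.0000] v=[0.0000 0.0000 2.0000 0.0000]
Step 1: x=[6.0000 9.9600 13.4400 17.0000] v=[0.0000 -0.2000 2.2000 0.0000]
Step 2: x=[5.9984 9.9008 13.8832 17.0176] v=[-0.0080 -0.2960 2.2160 0.0880]
Step 3: x=[5.9929 9.8448 14.2925 17.0698] v=[-0.0275 -0.2800 2.0464 0.2611]
Max displacement = 2.2925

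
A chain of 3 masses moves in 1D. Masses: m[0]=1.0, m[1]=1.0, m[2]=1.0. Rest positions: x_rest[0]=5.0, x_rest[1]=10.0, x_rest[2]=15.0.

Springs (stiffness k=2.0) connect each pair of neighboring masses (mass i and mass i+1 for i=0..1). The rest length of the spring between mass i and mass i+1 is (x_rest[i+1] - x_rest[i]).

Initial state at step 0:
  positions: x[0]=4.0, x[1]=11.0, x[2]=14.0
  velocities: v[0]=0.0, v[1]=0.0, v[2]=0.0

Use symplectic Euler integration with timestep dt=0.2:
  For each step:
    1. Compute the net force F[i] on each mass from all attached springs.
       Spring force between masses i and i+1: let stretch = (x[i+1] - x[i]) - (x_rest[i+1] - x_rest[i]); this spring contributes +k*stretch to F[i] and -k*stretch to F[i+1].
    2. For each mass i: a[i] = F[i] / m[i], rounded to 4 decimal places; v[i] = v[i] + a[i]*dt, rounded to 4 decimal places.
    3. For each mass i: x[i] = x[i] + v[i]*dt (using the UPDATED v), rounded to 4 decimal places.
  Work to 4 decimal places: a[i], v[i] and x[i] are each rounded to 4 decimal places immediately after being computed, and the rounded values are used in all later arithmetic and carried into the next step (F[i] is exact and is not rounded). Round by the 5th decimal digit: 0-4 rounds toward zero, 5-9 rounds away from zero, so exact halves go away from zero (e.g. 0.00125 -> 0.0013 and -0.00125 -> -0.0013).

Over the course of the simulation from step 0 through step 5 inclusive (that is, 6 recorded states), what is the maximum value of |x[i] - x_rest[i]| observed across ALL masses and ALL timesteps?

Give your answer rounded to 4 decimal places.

Answer: 1.5894

Derivation:
Step 0: x=[4.0000 11.0000 14.0000] v=[0.0000 0.0000 0.0000]
Step 1: x=[4.1600 10.6800 14.1600] v=[0.8000 -1.6000 0.8000]
Step 2: x=[4.4416 10.1168 14.4416] v=[1.4080 -2.8160 1.4080]
Step 3: x=[4.7772 9.4456 14.7772] v=[1.6781 -3.3562 1.6781]
Step 4: x=[5.0863 8.8274 15.0863] v=[1.5455 -3.0909 1.5455]
Step 5: x=[5.2947 8.4106 15.2947] v=[1.0419 -2.0838 1.0419]
Max displacement = 1.5894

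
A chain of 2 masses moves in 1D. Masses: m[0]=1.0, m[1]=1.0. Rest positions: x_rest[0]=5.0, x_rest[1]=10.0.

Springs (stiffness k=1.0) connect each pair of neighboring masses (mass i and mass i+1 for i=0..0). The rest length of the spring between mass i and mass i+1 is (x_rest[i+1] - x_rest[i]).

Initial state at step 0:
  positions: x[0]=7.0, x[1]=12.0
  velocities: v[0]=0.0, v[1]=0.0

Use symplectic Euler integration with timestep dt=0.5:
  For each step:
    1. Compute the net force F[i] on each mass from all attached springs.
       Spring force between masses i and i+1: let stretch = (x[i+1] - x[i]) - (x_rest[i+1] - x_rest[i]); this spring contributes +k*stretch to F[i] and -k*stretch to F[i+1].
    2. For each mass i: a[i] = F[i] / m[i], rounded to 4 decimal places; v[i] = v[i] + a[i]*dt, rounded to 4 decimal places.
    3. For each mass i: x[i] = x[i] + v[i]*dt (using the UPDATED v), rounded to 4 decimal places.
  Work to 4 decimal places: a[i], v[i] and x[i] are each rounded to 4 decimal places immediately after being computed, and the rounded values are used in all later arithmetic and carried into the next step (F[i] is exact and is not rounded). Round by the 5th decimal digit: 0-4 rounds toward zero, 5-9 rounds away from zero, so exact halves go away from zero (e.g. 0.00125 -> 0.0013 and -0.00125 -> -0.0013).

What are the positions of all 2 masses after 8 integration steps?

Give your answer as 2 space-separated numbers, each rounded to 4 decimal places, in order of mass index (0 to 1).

Answer: 7.0000 12.0000

Derivation:
Step 0: x=[7.0000 12.0000] v=[0.0000 0.0000]
Step 1: x=[7.0000 12.0000] v=[0.0000 0.0000]
Step 2: x=[7.0000 12.0000] v=[0.0000 0.0000]
Step 3: x=[7.0000 12.0000] v=[0.0000 0.0000]
Step 4: x=[7.0000 12.0000] v=[0.0000 0.0000]
Step 5: x=[7.0000 12.0000] v=[0.0000 0.0000]
Step 6: x=[7.0000 12.0000] v=[0.0000 0.0000]
Step 7: x=[7.0000 12.0000] v=[0.0000 0.0000]
Step 8: x=[7.0000 12.0000] v=[0.0000 0.0000]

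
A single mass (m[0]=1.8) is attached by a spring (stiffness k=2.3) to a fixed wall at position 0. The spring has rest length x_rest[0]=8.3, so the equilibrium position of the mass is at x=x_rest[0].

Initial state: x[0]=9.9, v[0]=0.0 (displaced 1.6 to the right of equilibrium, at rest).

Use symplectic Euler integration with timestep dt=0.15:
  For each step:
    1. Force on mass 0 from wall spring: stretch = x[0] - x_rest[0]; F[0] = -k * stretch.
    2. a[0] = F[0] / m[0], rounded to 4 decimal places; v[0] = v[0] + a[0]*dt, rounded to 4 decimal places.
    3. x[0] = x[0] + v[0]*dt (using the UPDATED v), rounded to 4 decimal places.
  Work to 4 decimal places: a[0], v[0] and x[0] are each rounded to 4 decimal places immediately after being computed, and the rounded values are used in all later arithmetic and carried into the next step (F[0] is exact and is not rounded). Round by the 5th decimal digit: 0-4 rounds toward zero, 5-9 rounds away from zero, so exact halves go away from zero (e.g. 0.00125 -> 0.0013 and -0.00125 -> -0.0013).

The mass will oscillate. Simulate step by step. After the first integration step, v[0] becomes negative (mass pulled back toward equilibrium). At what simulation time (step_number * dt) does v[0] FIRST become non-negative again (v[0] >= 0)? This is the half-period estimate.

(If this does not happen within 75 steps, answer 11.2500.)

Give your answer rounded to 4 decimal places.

Step 0: x=[9.9000] v=[0.0000]
Step 1: x=[9.8540] v=[-0.3067]
Step 2: x=[9.7633] v=[-0.6046]
Step 3: x=[9.6305] v=[-0.8851]
Step 4: x=[9.4595] v=[-1.1401]
Step 5: x=[9.2552] v=[-1.3623]
Step 6: x=[9.0234] v=[-1.5454]
Step 7: x=[8.7708] v=[-1.6840]
Step 8: x=[8.5047] v=[-1.7742]
Step 9: x=[8.2327] v=[-1.8134]
Step 10: x=[7.9626] v=[-1.8005]
Step 11: x=[7.7022] v=[-1.7358]
Step 12: x=[7.4590] v=[-1.6212]
Step 13: x=[7.2400] v=[-1.4600]
Step 14: x=[7.0515] v=[-1.2568]
Step 15: x=[6.8989] v=[-1.0175]
Step 16: x=[6.7866] v=[-0.7490]
Step 17: x=[6.7178] v=[-0.4589]
Step 18: x=[6.6945] v=[-0.1556]
Step 19: x=[6.7173] v=[0.1521]
First v>=0 after going negative at step 19, time=2.8500

Answer: 2.8500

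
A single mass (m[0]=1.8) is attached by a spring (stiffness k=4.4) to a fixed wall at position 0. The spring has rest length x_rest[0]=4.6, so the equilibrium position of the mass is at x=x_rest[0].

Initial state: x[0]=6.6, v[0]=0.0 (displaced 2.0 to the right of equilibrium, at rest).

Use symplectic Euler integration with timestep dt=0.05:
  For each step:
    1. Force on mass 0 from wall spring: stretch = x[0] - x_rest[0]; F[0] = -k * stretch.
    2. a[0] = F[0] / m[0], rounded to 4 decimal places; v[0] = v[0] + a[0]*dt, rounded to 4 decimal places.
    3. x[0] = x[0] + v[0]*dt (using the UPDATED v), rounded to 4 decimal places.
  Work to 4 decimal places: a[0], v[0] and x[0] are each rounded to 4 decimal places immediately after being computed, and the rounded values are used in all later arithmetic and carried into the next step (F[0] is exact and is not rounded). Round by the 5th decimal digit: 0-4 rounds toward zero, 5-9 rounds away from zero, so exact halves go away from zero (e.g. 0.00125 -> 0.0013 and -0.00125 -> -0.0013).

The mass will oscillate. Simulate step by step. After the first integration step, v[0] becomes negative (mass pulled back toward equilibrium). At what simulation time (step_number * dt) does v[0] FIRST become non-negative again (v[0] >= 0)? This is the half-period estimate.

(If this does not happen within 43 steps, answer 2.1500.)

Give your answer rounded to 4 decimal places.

Step 0: x=[6.6000] v=[0.0000]
Step 1: x=[6.5878] v=[-0.2444]
Step 2: x=[6.5634] v=[-0.4874]
Step 3: x=[6.5270] v=[-0.7274]
Step 4: x=[6.4789] v=[-0.9629]
Step 5: x=[6.4193] v=[-1.1925]
Step 6: x=[6.3486] v=[-1.4149]
Step 7: x=[6.2672] v=[-1.6286]
Step 8: x=[6.1756] v=[-1.8324]
Step 9: x=[6.0744] v=[-2.0250]
Step 10: x=[5.9641] v=[-2.2052]
Step 11: x=[5.8455] v=[-2.3719]
Step 12: x=[5.7193] v=[-2.5241]
Step 13: x=[5.5863] v=[-2.6609]
Step 14: x=[5.4472] v=[-2.7815]
Step 15: x=[5.3030] v=[-2.8850]
Step 16: x=[5.1545] v=[-2.9709]
Step 17: x=[5.0026] v=[-3.0387]
Step 18: x=[4.8482] v=[-3.0879]
Step 19: x=[4.6923] v=[-3.1182]
Step 20: x=[4.5358] v=[-3.1295]
Step 21: x=[4.3797] v=[-3.1217]
Step 22: x=[4.2250] v=[-3.0948]
Step 23: x=[4.0726] v=[-3.0490]
Step 24: x=[3.9234] v=[-2.9845]
Step 25: x=[3.7783] v=[-2.9018]
Step 26: x=[3.6382] v=[-2.8014]
Step 27: x=[3.5040] v=[-2.6838]
Step 28: x=[3.3765] v=[-2.5498]
Step 29: x=[3.2565] v=[-2.4003]
Step 30: x=[3.1447] v=[-2.2361]
Step 31: x=[3.0418] v=[-2.0582]
Step 32: x=[2.9484] v=[-1.8678]
Step 33: x=[2.8651] v=[-1.6659]
Step 34: x=[2.7924] v=[-1.4539]
Step 35: x=[2.7308] v=[-1.2330]
Step 36: x=[2.6806] v=[-1.0045]
Step 37: x=[2.6421] v=[-0.7699]
Step 38: x=[2.6156] v=[-0.5306]
Step 39: x=[2.6012] v=[-0.2881]
Step 40: x=[2.5990] v=[-0.0438]
Step 41: x=[2.6090] v=[0.2008]
First v>=0 after going negative at step 41, time=2.0500

Answer: 2.0500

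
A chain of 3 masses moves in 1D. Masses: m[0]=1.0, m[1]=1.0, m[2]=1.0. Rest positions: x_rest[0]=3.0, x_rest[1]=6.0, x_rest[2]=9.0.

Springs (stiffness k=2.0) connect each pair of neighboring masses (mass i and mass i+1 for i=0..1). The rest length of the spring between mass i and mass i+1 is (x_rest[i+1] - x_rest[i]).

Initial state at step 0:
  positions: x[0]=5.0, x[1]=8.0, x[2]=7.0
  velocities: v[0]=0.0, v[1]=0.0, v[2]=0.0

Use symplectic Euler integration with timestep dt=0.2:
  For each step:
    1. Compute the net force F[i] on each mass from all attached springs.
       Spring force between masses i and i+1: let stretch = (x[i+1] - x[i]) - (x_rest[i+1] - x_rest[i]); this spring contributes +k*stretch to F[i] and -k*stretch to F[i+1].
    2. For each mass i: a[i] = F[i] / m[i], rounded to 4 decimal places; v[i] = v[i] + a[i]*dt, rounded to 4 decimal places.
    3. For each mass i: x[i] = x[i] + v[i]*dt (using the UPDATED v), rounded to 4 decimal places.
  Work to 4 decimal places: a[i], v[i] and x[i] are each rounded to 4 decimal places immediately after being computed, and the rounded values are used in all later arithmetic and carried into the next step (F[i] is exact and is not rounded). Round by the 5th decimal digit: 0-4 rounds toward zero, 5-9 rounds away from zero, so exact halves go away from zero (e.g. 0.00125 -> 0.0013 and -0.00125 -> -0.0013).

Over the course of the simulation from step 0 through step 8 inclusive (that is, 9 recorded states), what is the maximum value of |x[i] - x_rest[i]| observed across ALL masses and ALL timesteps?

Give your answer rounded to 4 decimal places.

Answer: 2.5059

Derivation:
Step 0: x=[5.0000 8.0000 7.0000] v=[0.0000 0.0000 0.0000]
Step 1: x=[5.0000 7.6800 7.3200] v=[0.0000 -1.6000 1.6000]
Step 2: x=[4.9744 7.1168 7.9088] v=[-0.1280 -2.8160 2.9440]
Step 3: x=[4.8802 6.4456 8.6742] v=[-0.4710 -3.3562 3.8272]
Step 4: x=[4.6712 5.8274 9.5014] v=[-1.0448 -3.0909 4.1358]
Step 5: x=[4.3147 5.4106 10.2746] v=[-1.7823 -2.0838 3.8662]
Step 6: x=[3.8059 5.2953 10.8987] v=[-2.5439 -0.5766 3.1206]
Step 7: x=[3.1763 5.5091 11.3145] v=[-3.1481 1.0690 2.0792]
Step 8: x=[2.4933 6.0007 11.5059] v=[-3.4150 2.4580 0.9570]
Max displacement = 2.5059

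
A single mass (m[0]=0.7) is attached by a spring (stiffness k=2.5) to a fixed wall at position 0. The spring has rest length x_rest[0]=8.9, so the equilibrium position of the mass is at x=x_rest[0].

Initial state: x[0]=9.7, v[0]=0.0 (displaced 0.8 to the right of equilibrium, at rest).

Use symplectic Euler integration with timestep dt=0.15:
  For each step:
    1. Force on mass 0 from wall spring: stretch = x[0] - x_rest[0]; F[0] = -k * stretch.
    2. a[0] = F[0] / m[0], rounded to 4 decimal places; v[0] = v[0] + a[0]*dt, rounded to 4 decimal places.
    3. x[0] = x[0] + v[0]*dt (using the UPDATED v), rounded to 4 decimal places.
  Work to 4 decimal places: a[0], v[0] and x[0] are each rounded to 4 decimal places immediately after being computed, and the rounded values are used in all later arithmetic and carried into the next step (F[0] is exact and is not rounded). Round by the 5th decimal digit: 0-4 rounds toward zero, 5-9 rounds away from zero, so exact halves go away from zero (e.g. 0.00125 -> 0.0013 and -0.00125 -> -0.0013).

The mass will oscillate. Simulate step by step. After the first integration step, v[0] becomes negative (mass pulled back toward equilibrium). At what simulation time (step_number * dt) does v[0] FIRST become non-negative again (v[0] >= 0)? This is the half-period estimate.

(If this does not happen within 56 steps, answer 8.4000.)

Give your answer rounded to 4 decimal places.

Answer: 1.8000

Derivation:
Step 0: x=[9.7000] v=[0.0000]
Step 1: x=[9.6357] v=[-0.4286]
Step 2: x=[9.5123] v=[-0.8227]
Step 3: x=[9.3397] v=[-1.1507]
Step 4: x=[9.1318] v=[-1.3863]
Step 5: x=[8.9052] v=[-1.5105]
Step 6: x=[8.6782] v=[-1.5133]
Step 7: x=[8.4690] v=[-1.3945]
Step 8: x=[8.2945] v=[-1.1636]
Step 9: x=[8.1686] v=[-0.8392]
Step 10: x=[8.1015] v=[-0.4474]
Step 11: x=[8.0986] v=[-0.0196]
Step 12: x=[8.1601] v=[0.4097]
First v>=0 after going negative at step 12, time=1.8000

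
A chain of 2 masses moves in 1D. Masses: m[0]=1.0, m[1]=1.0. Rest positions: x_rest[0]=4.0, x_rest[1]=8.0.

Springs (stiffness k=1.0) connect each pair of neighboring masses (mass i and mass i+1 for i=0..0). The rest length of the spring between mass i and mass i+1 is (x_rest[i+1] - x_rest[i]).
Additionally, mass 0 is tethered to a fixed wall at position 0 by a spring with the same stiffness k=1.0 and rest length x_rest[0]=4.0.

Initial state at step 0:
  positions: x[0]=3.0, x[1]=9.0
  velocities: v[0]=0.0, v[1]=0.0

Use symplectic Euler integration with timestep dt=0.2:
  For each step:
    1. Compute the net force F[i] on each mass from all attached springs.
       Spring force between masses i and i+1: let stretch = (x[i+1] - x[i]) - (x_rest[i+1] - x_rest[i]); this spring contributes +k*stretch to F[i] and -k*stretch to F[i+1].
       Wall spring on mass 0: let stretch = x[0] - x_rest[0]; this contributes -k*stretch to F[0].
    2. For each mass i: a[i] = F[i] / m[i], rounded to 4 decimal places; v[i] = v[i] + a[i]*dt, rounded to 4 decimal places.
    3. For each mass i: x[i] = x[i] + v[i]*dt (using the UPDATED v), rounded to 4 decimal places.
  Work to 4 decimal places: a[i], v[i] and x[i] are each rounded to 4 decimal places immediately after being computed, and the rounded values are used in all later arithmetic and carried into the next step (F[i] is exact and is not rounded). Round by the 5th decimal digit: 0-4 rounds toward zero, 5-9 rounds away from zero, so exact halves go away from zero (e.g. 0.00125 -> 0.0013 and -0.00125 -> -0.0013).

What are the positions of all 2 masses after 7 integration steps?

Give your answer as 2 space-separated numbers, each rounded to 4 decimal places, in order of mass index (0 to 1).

Answer: 5.0072 7.6070

Derivation:
Step 0: x=[3.0000 9.0000] v=[0.0000 0.0000]
Step 1: x=[3.1200 8.9200] v=[0.6000 -0.4000]
Step 2: x=[3.3472 8.7680] v=[1.1360 -0.7600]
Step 3: x=[3.6573 8.5592] v=[1.5507 -1.0442]
Step 4: x=[4.0172 8.3143] v=[1.7996 -1.2246]
Step 5: x=[4.3883 8.0575] v=[1.8556 -1.2840]
Step 6: x=[4.7307 7.8139] v=[1.7118 -1.2178]
Step 7: x=[5.0072 7.6070] v=[1.3823 -1.0344]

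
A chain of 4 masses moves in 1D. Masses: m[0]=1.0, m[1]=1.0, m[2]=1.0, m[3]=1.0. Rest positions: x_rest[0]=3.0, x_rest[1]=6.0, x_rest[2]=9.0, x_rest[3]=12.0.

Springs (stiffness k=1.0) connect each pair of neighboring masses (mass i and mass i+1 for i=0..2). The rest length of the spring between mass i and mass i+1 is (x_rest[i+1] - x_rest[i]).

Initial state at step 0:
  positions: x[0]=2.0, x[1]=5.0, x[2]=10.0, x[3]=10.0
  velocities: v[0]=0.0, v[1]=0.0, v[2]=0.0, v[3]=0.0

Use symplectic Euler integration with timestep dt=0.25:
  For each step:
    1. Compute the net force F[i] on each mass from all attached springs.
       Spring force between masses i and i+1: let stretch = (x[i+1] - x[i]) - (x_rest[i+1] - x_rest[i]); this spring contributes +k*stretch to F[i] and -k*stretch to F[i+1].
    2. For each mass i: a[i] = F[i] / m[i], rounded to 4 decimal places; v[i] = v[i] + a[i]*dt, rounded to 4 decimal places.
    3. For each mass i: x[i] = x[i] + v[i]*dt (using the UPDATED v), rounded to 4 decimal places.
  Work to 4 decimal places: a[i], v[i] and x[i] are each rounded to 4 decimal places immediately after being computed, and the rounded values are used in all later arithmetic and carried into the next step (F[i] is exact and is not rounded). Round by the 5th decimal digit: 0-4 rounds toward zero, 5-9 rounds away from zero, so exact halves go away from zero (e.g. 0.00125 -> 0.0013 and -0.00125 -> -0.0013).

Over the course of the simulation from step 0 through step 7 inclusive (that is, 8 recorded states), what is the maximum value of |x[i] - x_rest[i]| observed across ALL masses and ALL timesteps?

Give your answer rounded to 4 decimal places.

Answer: 2.4245

Derivation:
Step 0: x=[2.0000 5.0000 10.0000 10.0000] v=[0.0000 0.0000 0.0000 0.0000]
Step 1: x=[2.0000 5.1250 9.6875 10.1875] v=[0.0000 0.5000 -1.2500 0.7500]
Step 2: x=[2.0078 5.3399 9.1211 10.5313] v=[0.0313 0.8594 -2.2656 1.3750]
Step 3: x=[2.0364 5.5828 8.4065 10.9744] v=[0.1143 0.9717 -2.8584 1.7725]
Step 4: x=[2.0991 5.7806 7.6759 11.4445] v=[0.2509 0.7910 -2.9224 1.8805]
Step 5: x=[2.2044 5.8667 7.0624 11.8666] v=[0.4213 0.3445 -2.4541 1.6884]
Step 6: x=[2.3511 5.7987 6.6744 12.1760] v=[0.5869 -0.2722 -1.5520 1.2374]
Step 7: x=[2.5258 5.5699 6.5755 12.3290] v=[0.6988 -0.9152 -0.3955 0.6120]
Max displacement = 2.4245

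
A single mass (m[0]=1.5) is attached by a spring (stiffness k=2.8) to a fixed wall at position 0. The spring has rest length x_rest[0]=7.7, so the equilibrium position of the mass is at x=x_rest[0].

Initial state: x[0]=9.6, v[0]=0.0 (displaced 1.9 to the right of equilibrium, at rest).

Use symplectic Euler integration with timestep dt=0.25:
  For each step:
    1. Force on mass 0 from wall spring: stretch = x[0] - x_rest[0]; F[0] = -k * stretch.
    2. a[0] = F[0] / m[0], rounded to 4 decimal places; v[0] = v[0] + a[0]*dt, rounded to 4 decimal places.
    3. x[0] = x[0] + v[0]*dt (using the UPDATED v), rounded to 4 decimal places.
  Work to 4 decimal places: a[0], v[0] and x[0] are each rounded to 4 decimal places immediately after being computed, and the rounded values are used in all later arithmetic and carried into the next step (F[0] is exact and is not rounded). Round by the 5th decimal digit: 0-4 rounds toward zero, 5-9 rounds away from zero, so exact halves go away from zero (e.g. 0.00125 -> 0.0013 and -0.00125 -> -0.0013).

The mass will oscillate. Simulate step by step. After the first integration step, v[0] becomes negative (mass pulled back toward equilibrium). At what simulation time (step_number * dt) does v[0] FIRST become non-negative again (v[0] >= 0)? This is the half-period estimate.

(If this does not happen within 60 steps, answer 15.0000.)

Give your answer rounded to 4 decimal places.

Answer: 2.5000

Derivation:
Step 0: x=[9.6000] v=[0.0000]
Step 1: x=[9.3783] v=[-0.8867]
Step 2: x=[8.9608] v=[-1.6699]
Step 3: x=[8.3962] v=[-2.2583]
Step 4: x=[7.7504] v=[-2.5832]
Step 5: x=[7.0987] v=[-2.6067]
Step 6: x=[6.5172] v=[-2.3261]
Step 7: x=[6.0737] v=[-1.7741]
Step 8: x=[5.8199] v=[-1.0152]
Step 9: x=[5.7855] v=[-0.1378]
Step 10: x=[5.9744] v=[0.7556]
First v>=0 after going negative at step 10, time=2.5000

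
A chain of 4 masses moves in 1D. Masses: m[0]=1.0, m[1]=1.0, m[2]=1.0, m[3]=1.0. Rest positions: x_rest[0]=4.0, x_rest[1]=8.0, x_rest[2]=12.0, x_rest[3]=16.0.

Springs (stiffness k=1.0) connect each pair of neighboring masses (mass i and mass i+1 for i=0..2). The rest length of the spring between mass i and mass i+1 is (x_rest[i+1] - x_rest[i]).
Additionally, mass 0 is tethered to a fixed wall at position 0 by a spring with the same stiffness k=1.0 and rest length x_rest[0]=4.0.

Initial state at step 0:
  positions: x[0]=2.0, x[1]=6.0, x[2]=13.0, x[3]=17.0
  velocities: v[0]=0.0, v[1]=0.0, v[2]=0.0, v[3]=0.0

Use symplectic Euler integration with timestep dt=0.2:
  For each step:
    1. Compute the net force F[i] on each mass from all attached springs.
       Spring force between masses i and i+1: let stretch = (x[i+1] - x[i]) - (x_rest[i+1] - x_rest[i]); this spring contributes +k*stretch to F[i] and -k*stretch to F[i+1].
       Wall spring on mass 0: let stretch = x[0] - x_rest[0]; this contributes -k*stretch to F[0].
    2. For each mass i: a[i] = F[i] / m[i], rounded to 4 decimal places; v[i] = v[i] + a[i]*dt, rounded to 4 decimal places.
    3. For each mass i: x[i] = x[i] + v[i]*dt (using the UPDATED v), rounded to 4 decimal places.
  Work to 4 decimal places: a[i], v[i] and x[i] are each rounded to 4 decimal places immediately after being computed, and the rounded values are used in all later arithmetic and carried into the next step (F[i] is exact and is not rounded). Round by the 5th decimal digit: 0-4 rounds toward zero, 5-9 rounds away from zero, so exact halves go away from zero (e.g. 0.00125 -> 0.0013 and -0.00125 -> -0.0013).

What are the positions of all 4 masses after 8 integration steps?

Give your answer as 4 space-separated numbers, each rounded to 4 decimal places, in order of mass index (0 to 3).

Step 0: x=[2.0000 6.0000 13.0000 17.0000] v=[0.0000 0.0000 0.0000 0.0000]
Step 1: x=[2.0800 6.1200 12.8800 17.0000] v=[0.4000 0.6000 -0.6000 0.0000]
Step 2: x=[2.2384 6.3488 12.6544 16.9952] v=[0.7920 1.1440 -1.1280 -0.0240]
Step 3: x=[2.4717 6.6654 12.3502 16.9768] v=[1.1664 1.5830 -1.5210 -0.0922]
Step 4: x=[2.7739 7.0416 12.0037 16.9333] v=[1.5108 1.8812 -1.7326 -0.2175]
Step 5: x=[3.1358 7.4456 11.6559 16.8526] v=[1.8096 2.0201 -1.7391 -0.4034]
Step 6: x=[3.5447 7.8456 11.3475 16.7241] v=[2.0444 2.0002 -1.5418 -0.6427]
Step 7: x=[3.9838 8.2137 11.1141 16.5405] v=[2.1956 1.8404 -1.1669 -0.9180]
Step 8: x=[4.4328 8.5286 10.9818 16.2998] v=[2.2448 1.5745 -0.6617 -1.2033]

Answer: 4.4328 8.5286 10.9818 16.2998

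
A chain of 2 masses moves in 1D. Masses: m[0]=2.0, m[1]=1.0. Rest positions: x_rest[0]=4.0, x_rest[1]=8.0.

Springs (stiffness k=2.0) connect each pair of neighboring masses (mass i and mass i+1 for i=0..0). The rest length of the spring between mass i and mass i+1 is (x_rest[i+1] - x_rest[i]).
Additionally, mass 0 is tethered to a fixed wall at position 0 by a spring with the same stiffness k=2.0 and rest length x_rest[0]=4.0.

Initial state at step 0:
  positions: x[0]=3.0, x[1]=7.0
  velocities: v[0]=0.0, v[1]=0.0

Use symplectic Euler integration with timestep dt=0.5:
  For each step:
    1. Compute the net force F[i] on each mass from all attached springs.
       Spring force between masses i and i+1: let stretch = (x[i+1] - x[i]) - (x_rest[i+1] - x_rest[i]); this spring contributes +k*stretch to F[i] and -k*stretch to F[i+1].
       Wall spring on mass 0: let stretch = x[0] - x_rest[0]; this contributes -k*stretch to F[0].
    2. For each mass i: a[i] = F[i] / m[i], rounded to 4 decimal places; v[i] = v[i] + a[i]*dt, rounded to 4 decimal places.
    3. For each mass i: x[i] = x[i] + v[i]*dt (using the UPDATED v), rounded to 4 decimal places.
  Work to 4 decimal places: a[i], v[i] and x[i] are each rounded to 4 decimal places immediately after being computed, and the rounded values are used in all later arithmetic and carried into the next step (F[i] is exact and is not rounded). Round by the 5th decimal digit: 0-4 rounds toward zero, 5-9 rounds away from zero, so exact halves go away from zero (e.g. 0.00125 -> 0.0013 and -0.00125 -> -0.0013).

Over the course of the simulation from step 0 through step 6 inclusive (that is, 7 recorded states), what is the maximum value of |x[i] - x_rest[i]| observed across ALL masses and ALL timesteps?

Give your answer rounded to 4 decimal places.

Answer: 1.2208

Derivation:
Step 0: x=[3.0000 7.0000] v=[0.0000 0.0000]
Step 1: x=[3.2500 7.0000] v=[0.5000 0.0000]
Step 2: x=[3.6250 7.1250] v=[0.7500 0.2500]
Step 3: x=[3.9688 7.5000] v=[0.6875 0.7500]
Step 4: x=[4.2032 8.1094] v=[0.4687 1.2188]
Step 5: x=[4.3633 8.7657] v=[0.3202 1.3126]
Step 6: x=[4.5332 9.2208] v=[0.3398 0.9102]
Max displacement = 1.2208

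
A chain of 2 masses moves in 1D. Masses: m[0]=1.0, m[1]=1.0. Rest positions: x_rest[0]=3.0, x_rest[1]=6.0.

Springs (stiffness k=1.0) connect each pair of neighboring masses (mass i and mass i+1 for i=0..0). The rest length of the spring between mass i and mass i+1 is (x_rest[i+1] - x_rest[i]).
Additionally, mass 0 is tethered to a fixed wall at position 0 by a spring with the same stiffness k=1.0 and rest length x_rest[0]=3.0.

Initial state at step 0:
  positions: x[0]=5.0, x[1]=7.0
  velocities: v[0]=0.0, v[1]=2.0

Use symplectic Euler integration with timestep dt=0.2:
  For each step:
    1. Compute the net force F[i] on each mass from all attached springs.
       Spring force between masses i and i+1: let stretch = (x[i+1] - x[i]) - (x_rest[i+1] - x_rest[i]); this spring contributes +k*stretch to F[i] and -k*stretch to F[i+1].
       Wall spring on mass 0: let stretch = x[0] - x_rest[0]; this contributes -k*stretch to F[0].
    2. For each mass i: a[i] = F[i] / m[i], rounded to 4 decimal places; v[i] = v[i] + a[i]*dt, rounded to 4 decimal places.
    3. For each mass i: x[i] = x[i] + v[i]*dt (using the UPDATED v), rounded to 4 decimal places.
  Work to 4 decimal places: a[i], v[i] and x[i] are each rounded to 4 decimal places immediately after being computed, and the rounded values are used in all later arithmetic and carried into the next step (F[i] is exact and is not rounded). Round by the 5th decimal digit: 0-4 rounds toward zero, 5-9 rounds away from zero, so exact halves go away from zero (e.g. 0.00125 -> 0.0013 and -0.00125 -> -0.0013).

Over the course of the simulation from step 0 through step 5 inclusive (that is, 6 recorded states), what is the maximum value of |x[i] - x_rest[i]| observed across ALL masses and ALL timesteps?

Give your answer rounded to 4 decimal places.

Step 0: x=[5.0000 7.0000] v=[0.0000 2.0000]
Step 1: x=[4.8800 7.4400] v=[-0.6000 2.2000]
Step 2: x=[4.6672 7.8976] v=[-1.0640 2.2880]
Step 3: x=[4.3969 8.3460] v=[-1.3514 2.2419]
Step 4: x=[4.1087 8.7564] v=[-1.4410 2.0521]
Step 5: x=[3.8421 9.1009] v=[-1.3332 1.7226]
Max displacement = 3.1009

Answer: 3.1009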